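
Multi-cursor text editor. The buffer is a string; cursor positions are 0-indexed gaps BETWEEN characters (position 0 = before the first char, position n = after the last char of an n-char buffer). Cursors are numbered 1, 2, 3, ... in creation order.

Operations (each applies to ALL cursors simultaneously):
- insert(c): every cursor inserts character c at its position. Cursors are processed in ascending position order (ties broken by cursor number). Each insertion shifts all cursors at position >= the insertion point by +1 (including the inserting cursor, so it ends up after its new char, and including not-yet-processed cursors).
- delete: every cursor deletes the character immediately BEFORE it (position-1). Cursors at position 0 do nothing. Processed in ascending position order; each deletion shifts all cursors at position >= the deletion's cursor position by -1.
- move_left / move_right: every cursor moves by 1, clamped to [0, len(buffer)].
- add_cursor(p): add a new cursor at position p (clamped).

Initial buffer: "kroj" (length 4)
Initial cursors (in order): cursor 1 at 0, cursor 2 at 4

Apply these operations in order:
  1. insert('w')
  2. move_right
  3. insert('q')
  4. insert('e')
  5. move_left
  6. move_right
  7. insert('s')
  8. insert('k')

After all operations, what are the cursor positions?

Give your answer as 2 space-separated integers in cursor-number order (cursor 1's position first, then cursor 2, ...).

After op 1 (insert('w')): buffer="wkrojw" (len 6), cursors c1@1 c2@6, authorship 1....2
After op 2 (move_right): buffer="wkrojw" (len 6), cursors c1@2 c2@6, authorship 1....2
After op 3 (insert('q')): buffer="wkqrojwq" (len 8), cursors c1@3 c2@8, authorship 1.1...22
After op 4 (insert('e')): buffer="wkqerojwqe" (len 10), cursors c1@4 c2@10, authorship 1.11...222
After op 5 (move_left): buffer="wkqerojwqe" (len 10), cursors c1@3 c2@9, authorship 1.11...222
After op 6 (move_right): buffer="wkqerojwqe" (len 10), cursors c1@4 c2@10, authorship 1.11...222
After op 7 (insert('s')): buffer="wkqesrojwqes" (len 12), cursors c1@5 c2@12, authorship 1.111...2222
After op 8 (insert('k')): buffer="wkqeskrojwqesk" (len 14), cursors c1@6 c2@14, authorship 1.1111...22222

Answer: 6 14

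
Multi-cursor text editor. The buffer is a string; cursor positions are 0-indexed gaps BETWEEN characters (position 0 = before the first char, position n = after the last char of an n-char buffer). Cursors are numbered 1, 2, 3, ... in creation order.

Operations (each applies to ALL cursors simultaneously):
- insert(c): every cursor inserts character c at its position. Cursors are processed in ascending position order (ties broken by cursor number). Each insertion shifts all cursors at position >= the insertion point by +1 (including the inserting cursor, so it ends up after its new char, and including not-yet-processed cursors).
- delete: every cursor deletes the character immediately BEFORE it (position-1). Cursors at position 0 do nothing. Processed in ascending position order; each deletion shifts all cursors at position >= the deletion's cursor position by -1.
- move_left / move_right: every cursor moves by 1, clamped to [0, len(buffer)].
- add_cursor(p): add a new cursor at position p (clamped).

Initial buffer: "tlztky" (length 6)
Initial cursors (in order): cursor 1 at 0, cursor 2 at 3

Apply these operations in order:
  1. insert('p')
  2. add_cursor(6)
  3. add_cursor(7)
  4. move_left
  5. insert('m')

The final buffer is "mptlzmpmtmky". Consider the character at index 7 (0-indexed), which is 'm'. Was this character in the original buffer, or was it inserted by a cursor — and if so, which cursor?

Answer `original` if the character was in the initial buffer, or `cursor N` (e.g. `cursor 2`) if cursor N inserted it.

Answer: cursor 3

Derivation:
After op 1 (insert('p')): buffer="ptlzptky" (len 8), cursors c1@1 c2@5, authorship 1...2...
After op 2 (add_cursor(6)): buffer="ptlzptky" (len 8), cursors c1@1 c2@5 c3@6, authorship 1...2...
After op 3 (add_cursor(7)): buffer="ptlzptky" (len 8), cursors c1@1 c2@5 c3@6 c4@7, authorship 1...2...
After op 4 (move_left): buffer="ptlzptky" (len 8), cursors c1@0 c2@4 c3@5 c4@6, authorship 1...2...
After op 5 (insert('m')): buffer="mptlzmpmtmky" (len 12), cursors c1@1 c2@6 c3@8 c4@10, authorship 11...223.4..
Authorship (.=original, N=cursor N): 1 1 . . . 2 2 3 . 4 . .
Index 7: author = 3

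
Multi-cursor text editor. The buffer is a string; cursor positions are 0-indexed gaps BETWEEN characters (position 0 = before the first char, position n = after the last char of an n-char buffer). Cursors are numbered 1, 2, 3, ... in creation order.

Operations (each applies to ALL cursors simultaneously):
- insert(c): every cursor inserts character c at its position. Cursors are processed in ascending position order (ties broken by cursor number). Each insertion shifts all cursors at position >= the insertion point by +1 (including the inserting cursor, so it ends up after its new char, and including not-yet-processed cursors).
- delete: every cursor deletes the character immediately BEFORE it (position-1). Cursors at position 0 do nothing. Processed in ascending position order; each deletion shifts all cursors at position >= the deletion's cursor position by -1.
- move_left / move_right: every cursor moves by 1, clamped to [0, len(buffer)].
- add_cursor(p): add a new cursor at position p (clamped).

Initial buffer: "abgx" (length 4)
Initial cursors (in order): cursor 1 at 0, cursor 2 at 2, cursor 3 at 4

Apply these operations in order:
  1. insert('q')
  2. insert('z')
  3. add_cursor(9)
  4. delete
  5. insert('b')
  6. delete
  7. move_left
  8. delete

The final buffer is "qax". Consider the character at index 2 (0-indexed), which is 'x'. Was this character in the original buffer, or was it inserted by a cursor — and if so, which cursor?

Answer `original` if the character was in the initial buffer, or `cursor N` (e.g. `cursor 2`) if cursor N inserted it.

After op 1 (insert('q')): buffer="qabqgxq" (len 7), cursors c1@1 c2@4 c3@7, authorship 1..2..3
After op 2 (insert('z')): buffer="qzabqzgxqz" (len 10), cursors c1@2 c2@6 c3@10, authorship 11..22..33
After op 3 (add_cursor(9)): buffer="qzabqzgxqz" (len 10), cursors c1@2 c2@6 c4@9 c3@10, authorship 11..22..33
After op 4 (delete): buffer="qabqgx" (len 6), cursors c1@1 c2@4 c3@6 c4@6, authorship 1..2..
After op 5 (insert('b')): buffer="qbabqbgxbb" (len 10), cursors c1@2 c2@6 c3@10 c4@10, authorship 11..22..34
After op 6 (delete): buffer="qabqgx" (len 6), cursors c1@1 c2@4 c3@6 c4@6, authorship 1..2..
After op 7 (move_left): buffer="qabqgx" (len 6), cursors c1@0 c2@3 c3@5 c4@5, authorship 1..2..
After op 8 (delete): buffer="qax" (len 3), cursors c1@0 c2@2 c3@2 c4@2, authorship 1..
Authorship (.=original, N=cursor N): 1 . .
Index 2: author = original

Answer: original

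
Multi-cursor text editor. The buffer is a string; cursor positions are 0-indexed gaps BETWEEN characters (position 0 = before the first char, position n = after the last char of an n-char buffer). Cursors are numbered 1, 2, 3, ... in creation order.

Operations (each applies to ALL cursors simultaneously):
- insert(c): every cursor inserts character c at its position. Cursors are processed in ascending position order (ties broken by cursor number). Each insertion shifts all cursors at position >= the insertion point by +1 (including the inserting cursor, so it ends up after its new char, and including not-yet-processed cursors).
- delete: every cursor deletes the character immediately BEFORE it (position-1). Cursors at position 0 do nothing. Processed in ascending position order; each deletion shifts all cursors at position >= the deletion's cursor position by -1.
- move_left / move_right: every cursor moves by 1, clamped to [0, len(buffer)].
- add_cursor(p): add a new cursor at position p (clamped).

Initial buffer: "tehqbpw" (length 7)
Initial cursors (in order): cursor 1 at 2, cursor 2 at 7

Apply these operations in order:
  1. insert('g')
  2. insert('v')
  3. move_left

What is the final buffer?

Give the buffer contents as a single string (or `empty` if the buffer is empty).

After op 1 (insert('g')): buffer="teghqbpwg" (len 9), cursors c1@3 c2@9, authorship ..1.....2
After op 2 (insert('v')): buffer="tegvhqbpwgv" (len 11), cursors c1@4 c2@11, authorship ..11.....22
After op 3 (move_left): buffer="tegvhqbpwgv" (len 11), cursors c1@3 c2@10, authorship ..11.....22

Answer: tegvhqbpwgv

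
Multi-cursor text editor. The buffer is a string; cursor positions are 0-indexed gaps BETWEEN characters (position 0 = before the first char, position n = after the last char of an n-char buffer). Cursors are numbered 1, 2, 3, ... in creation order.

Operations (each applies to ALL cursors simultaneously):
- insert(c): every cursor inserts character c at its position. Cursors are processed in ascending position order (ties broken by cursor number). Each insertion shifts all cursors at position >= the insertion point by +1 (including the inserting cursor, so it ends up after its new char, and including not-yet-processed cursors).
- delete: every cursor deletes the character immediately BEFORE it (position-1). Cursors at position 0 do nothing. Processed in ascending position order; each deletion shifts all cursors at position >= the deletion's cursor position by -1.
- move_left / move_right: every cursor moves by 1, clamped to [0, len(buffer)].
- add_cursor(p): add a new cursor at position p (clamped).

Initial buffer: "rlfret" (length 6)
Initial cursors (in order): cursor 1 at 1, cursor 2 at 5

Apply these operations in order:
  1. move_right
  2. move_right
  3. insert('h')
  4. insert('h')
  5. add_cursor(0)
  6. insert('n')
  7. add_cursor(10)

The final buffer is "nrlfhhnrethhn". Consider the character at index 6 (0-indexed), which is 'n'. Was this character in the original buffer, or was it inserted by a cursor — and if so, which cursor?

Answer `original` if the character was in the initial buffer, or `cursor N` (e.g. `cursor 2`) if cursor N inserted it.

Answer: cursor 1

Derivation:
After op 1 (move_right): buffer="rlfret" (len 6), cursors c1@2 c2@6, authorship ......
After op 2 (move_right): buffer="rlfret" (len 6), cursors c1@3 c2@6, authorship ......
After op 3 (insert('h')): buffer="rlfhreth" (len 8), cursors c1@4 c2@8, authorship ...1...2
After op 4 (insert('h')): buffer="rlfhhrethh" (len 10), cursors c1@5 c2@10, authorship ...11...22
After op 5 (add_cursor(0)): buffer="rlfhhrethh" (len 10), cursors c3@0 c1@5 c2@10, authorship ...11...22
After op 6 (insert('n')): buffer="nrlfhhnrethhn" (len 13), cursors c3@1 c1@7 c2@13, authorship 3...111...222
After op 7 (add_cursor(10)): buffer="nrlfhhnrethhn" (len 13), cursors c3@1 c1@7 c4@10 c2@13, authorship 3...111...222
Authorship (.=original, N=cursor N): 3 . . . 1 1 1 . . . 2 2 2
Index 6: author = 1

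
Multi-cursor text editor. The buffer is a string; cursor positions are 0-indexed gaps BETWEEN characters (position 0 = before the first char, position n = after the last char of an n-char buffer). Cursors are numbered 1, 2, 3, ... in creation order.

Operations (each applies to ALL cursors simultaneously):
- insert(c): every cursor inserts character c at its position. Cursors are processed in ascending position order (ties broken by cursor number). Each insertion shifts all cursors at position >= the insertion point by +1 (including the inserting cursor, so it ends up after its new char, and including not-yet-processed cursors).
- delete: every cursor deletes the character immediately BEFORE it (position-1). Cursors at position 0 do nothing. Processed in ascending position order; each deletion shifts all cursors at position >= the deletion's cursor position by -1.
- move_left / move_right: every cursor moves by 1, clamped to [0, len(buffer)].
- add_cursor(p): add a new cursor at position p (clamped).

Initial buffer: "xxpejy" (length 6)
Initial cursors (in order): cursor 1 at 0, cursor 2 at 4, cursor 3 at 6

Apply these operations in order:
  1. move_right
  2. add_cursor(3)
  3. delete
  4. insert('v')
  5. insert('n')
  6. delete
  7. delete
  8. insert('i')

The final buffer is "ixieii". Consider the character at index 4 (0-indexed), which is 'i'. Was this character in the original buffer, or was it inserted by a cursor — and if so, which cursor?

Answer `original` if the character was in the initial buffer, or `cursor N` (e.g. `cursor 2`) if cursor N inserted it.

After op 1 (move_right): buffer="xxpejy" (len 6), cursors c1@1 c2@5 c3@6, authorship ......
After op 2 (add_cursor(3)): buffer="xxpejy" (len 6), cursors c1@1 c4@3 c2@5 c3@6, authorship ......
After op 3 (delete): buffer="xe" (len 2), cursors c1@0 c4@1 c2@2 c3@2, authorship ..
After op 4 (insert('v')): buffer="vxvevv" (len 6), cursors c1@1 c4@3 c2@6 c3@6, authorship 1.4.23
After op 5 (insert('n')): buffer="vnxvnevvnn" (len 10), cursors c1@2 c4@5 c2@10 c3@10, authorship 11.44.2323
After op 6 (delete): buffer="vxvevv" (len 6), cursors c1@1 c4@3 c2@6 c3@6, authorship 1.4.23
After op 7 (delete): buffer="xe" (len 2), cursors c1@0 c4@1 c2@2 c3@2, authorship ..
After op 8 (insert('i')): buffer="ixieii" (len 6), cursors c1@1 c4@3 c2@6 c3@6, authorship 1.4.23
Authorship (.=original, N=cursor N): 1 . 4 . 2 3
Index 4: author = 2

Answer: cursor 2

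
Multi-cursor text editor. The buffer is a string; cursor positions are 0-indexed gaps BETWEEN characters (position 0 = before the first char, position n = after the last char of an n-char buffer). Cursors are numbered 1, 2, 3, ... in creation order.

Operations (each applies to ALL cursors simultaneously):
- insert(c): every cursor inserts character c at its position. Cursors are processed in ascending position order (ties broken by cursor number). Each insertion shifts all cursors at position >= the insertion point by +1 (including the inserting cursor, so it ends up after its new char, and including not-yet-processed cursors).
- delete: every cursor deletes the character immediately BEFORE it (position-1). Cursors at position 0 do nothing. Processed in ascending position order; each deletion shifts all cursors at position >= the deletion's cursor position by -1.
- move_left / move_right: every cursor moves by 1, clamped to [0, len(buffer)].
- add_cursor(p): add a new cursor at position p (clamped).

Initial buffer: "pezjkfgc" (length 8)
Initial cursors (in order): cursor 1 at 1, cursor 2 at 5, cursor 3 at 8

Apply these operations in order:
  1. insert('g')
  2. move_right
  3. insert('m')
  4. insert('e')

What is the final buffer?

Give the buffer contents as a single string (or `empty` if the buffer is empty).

After op 1 (insert('g')): buffer="pgezjkgfgcg" (len 11), cursors c1@2 c2@7 c3@11, authorship .1....2...3
After op 2 (move_right): buffer="pgezjkgfgcg" (len 11), cursors c1@3 c2@8 c3@11, authorship .1....2...3
After op 3 (insert('m')): buffer="pgemzjkgfmgcgm" (len 14), cursors c1@4 c2@10 c3@14, authorship .1.1...2.2..33
After op 4 (insert('e')): buffer="pgemezjkgfmegcgme" (len 17), cursors c1@5 c2@12 c3@17, authorship .1.11...2.22..333

Answer: pgemezjkgfmegcgme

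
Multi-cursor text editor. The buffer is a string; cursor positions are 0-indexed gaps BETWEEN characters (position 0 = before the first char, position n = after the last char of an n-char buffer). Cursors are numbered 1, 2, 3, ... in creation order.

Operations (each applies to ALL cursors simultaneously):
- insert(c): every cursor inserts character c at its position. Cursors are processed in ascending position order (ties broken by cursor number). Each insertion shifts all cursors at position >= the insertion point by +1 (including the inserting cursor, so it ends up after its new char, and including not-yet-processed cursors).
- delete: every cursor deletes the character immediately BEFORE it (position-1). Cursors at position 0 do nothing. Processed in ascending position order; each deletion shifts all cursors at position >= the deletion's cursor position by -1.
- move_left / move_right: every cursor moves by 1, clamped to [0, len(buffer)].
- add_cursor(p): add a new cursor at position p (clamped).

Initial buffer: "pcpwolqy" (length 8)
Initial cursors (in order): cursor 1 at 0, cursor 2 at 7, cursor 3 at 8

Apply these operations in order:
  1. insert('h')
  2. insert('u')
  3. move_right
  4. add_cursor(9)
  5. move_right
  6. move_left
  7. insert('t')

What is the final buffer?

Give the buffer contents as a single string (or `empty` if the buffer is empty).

Answer: huptcpwolqthuythtu

Derivation:
After op 1 (insert('h')): buffer="hpcpwolqhyh" (len 11), cursors c1@1 c2@9 c3@11, authorship 1.......2.3
After op 2 (insert('u')): buffer="hupcpwolqhuyhu" (len 14), cursors c1@2 c2@11 c3@14, authorship 11.......22.33
After op 3 (move_right): buffer="hupcpwolqhuyhu" (len 14), cursors c1@3 c2@12 c3@14, authorship 11.......22.33
After op 4 (add_cursor(9)): buffer="hupcpwolqhuyhu" (len 14), cursors c1@3 c4@9 c2@12 c3@14, authorship 11.......22.33
After op 5 (move_right): buffer="hupcpwolqhuyhu" (len 14), cursors c1@4 c4@10 c2@13 c3@14, authorship 11.......22.33
After op 6 (move_left): buffer="hupcpwolqhuyhu" (len 14), cursors c1@3 c4@9 c2@12 c3@13, authorship 11.......22.33
After op 7 (insert('t')): buffer="huptcpwolqthuythtu" (len 18), cursors c1@4 c4@11 c2@15 c3@17, authorship 11.1......422.2333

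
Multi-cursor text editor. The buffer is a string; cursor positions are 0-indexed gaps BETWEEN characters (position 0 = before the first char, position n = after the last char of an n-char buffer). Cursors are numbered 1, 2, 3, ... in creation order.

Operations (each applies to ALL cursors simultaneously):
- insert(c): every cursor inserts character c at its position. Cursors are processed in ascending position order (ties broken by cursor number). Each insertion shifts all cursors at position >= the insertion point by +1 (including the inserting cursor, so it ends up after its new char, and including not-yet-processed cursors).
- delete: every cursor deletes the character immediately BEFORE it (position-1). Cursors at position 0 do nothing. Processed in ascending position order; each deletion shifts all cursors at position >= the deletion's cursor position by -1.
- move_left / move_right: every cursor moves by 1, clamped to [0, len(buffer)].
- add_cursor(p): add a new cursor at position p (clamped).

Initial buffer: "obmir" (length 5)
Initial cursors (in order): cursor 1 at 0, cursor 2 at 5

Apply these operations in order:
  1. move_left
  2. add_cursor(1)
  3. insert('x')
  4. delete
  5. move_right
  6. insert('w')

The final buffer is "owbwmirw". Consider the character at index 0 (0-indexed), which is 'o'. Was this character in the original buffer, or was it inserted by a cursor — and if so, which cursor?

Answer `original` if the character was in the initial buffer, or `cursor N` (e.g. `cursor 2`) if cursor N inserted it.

After op 1 (move_left): buffer="obmir" (len 5), cursors c1@0 c2@4, authorship .....
After op 2 (add_cursor(1)): buffer="obmir" (len 5), cursors c1@0 c3@1 c2@4, authorship .....
After op 3 (insert('x')): buffer="xoxbmixr" (len 8), cursors c1@1 c3@3 c2@7, authorship 1.3...2.
After op 4 (delete): buffer="obmir" (len 5), cursors c1@0 c3@1 c2@4, authorship .....
After op 5 (move_right): buffer="obmir" (len 5), cursors c1@1 c3@2 c2@5, authorship .....
After op 6 (insert('w')): buffer="owbwmirw" (len 8), cursors c1@2 c3@4 c2@8, authorship .1.3...2
Authorship (.=original, N=cursor N): . 1 . 3 . . . 2
Index 0: author = original

Answer: original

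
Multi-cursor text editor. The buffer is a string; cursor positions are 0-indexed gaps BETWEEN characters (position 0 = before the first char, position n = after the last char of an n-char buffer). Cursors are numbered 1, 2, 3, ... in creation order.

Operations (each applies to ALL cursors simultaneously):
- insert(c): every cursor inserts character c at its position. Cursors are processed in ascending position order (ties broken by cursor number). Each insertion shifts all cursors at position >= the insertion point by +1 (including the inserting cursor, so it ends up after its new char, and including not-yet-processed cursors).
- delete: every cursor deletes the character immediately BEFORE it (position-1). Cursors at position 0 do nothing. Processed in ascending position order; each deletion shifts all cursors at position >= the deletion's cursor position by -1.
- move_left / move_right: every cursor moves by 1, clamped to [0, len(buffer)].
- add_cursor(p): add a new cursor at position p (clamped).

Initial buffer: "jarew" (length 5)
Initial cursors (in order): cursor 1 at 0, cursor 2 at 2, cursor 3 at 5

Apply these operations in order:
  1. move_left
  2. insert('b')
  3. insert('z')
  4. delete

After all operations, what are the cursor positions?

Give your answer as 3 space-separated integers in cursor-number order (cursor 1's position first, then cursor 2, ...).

After op 1 (move_left): buffer="jarew" (len 5), cursors c1@0 c2@1 c3@4, authorship .....
After op 2 (insert('b')): buffer="bjbarebw" (len 8), cursors c1@1 c2@3 c3@7, authorship 1.2...3.
After op 3 (insert('z')): buffer="bzjbzarebzw" (len 11), cursors c1@2 c2@5 c3@10, authorship 11.22...33.
After op 4 (delete): buffer="bjbarebw" (len 8), cursors c1@1 c2@3 c3@7, authorship 1.2...3.

Answer: 1 3 7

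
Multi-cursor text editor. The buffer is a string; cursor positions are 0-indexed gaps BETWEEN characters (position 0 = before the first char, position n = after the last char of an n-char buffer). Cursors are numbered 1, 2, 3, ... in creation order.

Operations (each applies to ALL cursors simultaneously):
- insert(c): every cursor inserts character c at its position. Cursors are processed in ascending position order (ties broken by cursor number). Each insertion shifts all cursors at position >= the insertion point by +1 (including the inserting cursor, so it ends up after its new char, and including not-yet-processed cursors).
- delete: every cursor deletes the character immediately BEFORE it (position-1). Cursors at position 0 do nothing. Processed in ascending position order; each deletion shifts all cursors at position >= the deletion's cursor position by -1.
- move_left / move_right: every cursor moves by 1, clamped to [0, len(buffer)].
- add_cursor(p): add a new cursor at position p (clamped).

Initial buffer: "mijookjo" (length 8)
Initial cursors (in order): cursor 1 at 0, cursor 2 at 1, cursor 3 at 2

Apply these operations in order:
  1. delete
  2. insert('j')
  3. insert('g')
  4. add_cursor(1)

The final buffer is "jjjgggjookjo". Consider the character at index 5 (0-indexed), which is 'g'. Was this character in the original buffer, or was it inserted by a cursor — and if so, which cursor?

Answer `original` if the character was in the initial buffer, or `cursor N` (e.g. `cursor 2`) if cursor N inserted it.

After op 1 (delete): buffer="jookjo" (len 6), cursors c1@0 c2@0 c3@0, authorship ......
After op 2 (insert('j')): buffer="jjjjookjo" (len 9), cursors c1@3 c2@3 c3@3, authorship 123......
After op 3 (insert('g')): buffer="jjjgggjookjo" (len 12), cursors c1@6 c2@6 c3@6, authorship 123123......
After op 4 (add_cursor(1)): buffer="jjjgggjookjo" (len 12), cursors c4@1 c1@6 c2@6 c3@6, authorship 123123......
Authorship (.=original, N=cursor N): 1 2 3 1 2 3 . . . . . .
Index 5: author = 3

Answer: cursor 3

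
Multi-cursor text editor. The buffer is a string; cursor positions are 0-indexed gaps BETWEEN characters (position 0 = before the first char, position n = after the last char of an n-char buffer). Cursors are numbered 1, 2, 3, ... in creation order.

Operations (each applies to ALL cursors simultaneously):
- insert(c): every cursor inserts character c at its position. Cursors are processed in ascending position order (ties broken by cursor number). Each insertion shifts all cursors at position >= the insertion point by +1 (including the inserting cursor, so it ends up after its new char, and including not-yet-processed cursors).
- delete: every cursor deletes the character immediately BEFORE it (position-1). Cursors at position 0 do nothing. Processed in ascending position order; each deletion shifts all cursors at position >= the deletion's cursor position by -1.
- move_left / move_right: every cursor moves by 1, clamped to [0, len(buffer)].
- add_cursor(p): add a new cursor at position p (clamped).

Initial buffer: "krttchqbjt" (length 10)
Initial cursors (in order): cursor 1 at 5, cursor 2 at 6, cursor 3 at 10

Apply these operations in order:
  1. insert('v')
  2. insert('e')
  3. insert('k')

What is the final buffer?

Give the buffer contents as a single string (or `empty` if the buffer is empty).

Answer: krttcvekhvekqbjtvek

Derivation:
After op 1 (insert('v')): buffer="krttcvhvqbjtv" (len 13), cursors c1@6 c2@8 c3@13, authorship .....1.2....3
After op 2 (insert('e')): buffer="krttcvehveqbjtve" (len 16), cursors c1@7 c2@10 c3@16, authorship .....11.22....33
After op 3 (insert('k')): buffer="krttcvekhvekqbjtvek" (len 19), cursors c1@8 c2@12 c3@19, authorship .....111.222....333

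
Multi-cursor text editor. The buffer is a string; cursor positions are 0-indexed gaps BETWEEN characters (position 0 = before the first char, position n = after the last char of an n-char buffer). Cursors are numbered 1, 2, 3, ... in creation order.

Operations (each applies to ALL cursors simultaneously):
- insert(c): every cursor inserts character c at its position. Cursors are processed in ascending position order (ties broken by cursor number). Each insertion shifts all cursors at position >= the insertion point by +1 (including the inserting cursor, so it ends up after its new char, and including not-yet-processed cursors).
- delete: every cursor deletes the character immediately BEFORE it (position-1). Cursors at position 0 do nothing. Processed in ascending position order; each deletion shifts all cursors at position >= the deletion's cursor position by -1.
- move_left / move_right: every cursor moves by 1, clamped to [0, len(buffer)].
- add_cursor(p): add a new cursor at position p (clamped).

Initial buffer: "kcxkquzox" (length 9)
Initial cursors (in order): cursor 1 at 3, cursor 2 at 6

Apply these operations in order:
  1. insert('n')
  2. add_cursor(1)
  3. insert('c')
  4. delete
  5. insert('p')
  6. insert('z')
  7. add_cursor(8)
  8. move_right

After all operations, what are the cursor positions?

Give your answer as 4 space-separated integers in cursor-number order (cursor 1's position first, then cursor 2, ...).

Answer: 9 15 4 9

Derivation:
After op 1 (insert('n')): buffer="kcxnkqunzox" (len 11), cursors c1@4 c2@8, authorship ...1...2...
After op 2 (add_cursor(1)): buffer="kcxnkqunzox" (len 11), cursors c3@1 c1@4 c2@8, authorship ...1...2...
After op 3 (insert('c')): buffer="kccxnckqunczox" (len 14), cursors c3@2 c1@6 c2@11, authorship .3..11...22...
After op 4 (delete): buffer="kcxnkqunzox" (len 11), cursors c3@1 c1@4 c2@8, authorship ...1...2...
After op 5 (insert('p')): buffer="kpcxnpkqunpzox" (len 14), cursors c3@2 c1@6 c2@11, authorship .3..11...22...
After op 6 (insert('z')): buffer="kpzcxnpzkqunpzzox" (len 17), cursors c3@3 c1@8 c2@14, authorship .33..111...222...
After op 7 (add_cursor(8)): buffer="kpzcxnpzkqunpzzox" (len 17), cursors c3@3 c1@8 c4@8 c2@14, authorship .33..111...222...
After op 8 (move_right): buffer="kpzcxnpzkqunpzzox" (len 17), cursors c3@4 c1@9 c4@9 c2@15, authorship .33..111...222...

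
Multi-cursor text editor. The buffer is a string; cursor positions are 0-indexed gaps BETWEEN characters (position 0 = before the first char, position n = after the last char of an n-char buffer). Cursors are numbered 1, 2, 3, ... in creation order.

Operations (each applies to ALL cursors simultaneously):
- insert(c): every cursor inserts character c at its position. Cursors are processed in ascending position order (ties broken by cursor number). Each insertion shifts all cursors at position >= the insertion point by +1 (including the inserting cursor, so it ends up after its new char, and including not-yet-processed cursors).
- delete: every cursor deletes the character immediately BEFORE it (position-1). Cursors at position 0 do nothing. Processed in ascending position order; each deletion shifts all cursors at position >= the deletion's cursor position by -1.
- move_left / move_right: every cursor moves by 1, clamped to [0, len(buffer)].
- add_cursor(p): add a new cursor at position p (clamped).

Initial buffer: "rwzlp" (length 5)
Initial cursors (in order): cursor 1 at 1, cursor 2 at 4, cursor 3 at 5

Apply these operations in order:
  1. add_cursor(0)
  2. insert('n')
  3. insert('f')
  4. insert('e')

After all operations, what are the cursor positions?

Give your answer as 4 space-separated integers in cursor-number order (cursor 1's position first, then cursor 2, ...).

Answer: 7 13 17 3

Derivation:
After op 1 (add_cursor(0)): buffer="rwzlp" (len 5), cursors c4@0 c1@1 c2@4 c3@5, authorship .....
After op 2 (insert('n')): buffer="nrnwzlnpn" (len 9), cursors c4@1 c1@3 c2@7 c3@9, authorship 4.1...2.3
After op 3 (insert('f')): buffer="nfrnfwzlnfpnf" (len 13), cursors c4@2 c1@5 c2@10 c3@13, authorship 44.11...22.33
After op 4 (insert('e')): buffer="nfernfewzlnfepnfe" (len 17), cursors c4@3 c1@7 c2@13 c3@17, authorship 444.111...222.333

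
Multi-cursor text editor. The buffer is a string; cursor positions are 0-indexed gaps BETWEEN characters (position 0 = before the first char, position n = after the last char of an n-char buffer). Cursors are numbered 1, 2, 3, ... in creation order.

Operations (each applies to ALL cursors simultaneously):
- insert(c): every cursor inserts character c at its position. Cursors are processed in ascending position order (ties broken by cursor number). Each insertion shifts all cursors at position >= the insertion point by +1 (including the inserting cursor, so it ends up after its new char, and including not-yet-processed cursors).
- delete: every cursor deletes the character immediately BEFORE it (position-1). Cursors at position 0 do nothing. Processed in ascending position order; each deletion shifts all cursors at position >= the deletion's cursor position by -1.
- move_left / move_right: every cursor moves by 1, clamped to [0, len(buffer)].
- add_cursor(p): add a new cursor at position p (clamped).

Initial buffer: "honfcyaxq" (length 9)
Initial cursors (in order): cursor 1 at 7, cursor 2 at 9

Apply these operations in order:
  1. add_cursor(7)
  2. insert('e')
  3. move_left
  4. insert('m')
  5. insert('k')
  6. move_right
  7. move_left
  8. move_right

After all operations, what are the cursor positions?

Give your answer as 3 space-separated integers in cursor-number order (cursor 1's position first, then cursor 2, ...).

After op 1 (add_cursor(7)): buffer="honfcyaxq" (len 9), cursors c1@7 c3@7 c2@9, authorship .........
After op 2 (insert('e')): buffer="honfcyaeexqe" (len 12), cursors c1@9 c3@9 c2@12, authorship .......13..2
After op 3 (move_left): buffer="honfcyaeexqe" (len 12), cursors c1@8 c3@8 c2@11, authorship .......13..2
After op 4 (insert('m')): buffer="honfcyaemmexqme" (len 15), cursors c1@10 c3@10 c2@14, authorship .......1133..22
After op 5 (insert('k')): buffer="honfcyaemmkkexqmke" (len 18), cursors c1@12 c3@12 c2@17, authorship .......113133..222
After op 6 (move_right): buffer="honfcyaemmkkexqmke" (len 18), cursors c1@13 c3@13 c2@18, authorship .......113133..222
After op 7 (move_left): buffer="honfcyaemmkkexqmke" (len 18), cursors c1@12 c3@12 c2@17, authorship .......113133..222
After op 8 (move_right): buffer="honfcyaemmkkexqmke" (len 18), cursors c1@13 c3@13 c2@18, authorship .......113133..222

Answer: 13 18 13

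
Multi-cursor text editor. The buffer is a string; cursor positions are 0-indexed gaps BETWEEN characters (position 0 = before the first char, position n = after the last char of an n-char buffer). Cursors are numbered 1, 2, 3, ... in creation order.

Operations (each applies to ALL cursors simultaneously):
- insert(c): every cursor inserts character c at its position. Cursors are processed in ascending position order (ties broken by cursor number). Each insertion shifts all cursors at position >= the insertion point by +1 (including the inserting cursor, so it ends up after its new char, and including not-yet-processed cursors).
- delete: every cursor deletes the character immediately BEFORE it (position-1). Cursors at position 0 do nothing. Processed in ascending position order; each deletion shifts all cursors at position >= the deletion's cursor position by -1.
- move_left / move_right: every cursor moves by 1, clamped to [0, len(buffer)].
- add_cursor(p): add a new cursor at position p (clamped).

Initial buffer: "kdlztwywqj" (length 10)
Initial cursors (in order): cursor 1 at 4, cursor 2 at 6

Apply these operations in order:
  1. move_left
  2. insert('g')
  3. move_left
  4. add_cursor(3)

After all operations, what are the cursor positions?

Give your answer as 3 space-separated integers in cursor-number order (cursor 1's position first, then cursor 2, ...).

After op 1 (move_left): buffer="kdlztwywqj" (len 10), cursors c1@3 c2@5, authorship ..........
After op 2 (insert('g')): buffer="kdlgztgwywqj" (len 12), cursors c1@4 c2@7, authorship ...1..2.....
After op 3 (move_left): buffer="kdlgztgwywqj" (len 12), cursors c1@3 c2@6, authorship ...1..2.....
After op 4 (add_cursor(3)): buffer="kdlgztgwywqj" (len 12), cursors c1@3 c3@3 c2@6, authorship ...1..2.....

Answer: 3 6 3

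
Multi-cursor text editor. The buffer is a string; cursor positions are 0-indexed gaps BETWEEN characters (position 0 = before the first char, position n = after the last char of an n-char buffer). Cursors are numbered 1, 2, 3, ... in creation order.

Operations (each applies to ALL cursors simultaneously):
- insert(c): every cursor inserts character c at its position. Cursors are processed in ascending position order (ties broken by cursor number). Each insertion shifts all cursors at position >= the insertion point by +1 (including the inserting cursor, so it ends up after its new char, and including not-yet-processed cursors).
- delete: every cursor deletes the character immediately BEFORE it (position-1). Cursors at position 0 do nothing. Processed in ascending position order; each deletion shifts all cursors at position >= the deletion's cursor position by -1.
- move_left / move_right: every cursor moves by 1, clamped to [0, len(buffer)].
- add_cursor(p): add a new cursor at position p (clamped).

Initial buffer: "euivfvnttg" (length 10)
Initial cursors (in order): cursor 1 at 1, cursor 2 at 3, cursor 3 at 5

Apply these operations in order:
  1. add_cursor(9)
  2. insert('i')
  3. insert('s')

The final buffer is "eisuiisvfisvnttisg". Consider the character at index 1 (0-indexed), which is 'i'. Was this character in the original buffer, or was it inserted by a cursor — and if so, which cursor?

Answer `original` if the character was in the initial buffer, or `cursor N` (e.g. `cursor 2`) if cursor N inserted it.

Answer: cursor 1

Derivation:
After op 1 (add_cursor(9)): buffer="euivfvnttg" (len 10), cursors c1@1 c2@3 c3@5 c4@9, authorship ..........
After op 2 (insert('i')): buffer="eiuiivfivnttig" (len 14), cursors c1@2 c2@5 c3@8 c4@13, authorship .1..2..3....4.
After op 3 (insert('s')): buffer="eisuiisvfisvnttisg" (len 18), cursors c1@3 c2@7 c3@11 c4@17, authorship .11..22..33....44.
Authorship (.=original, N=cursor N): . 1 1 . . 2 2 . . 3 3 . . . . 4 4 .
Index 1: author = 1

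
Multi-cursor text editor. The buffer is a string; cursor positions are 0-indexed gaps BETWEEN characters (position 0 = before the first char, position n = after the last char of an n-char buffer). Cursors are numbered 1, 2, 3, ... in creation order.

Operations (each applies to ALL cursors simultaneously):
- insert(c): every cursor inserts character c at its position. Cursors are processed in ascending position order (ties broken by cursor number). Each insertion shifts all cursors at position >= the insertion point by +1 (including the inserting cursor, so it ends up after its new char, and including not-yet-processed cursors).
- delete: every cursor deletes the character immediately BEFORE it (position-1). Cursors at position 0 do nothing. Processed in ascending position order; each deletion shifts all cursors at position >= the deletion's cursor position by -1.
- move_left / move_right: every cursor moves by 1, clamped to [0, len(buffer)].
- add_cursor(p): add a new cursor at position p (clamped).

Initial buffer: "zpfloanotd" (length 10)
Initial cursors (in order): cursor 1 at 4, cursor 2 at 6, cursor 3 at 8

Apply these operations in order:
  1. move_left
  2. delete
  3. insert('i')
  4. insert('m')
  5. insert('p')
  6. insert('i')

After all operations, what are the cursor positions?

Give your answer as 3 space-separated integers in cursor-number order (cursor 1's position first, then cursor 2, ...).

After op 1 (move_left): buffer="zpfloanotd" (len 10), cursors c1@3 c2@5 c3@7, authorship ..........
After op 2 (delete): buffer="zplaotd" (len 7), cursors c1@2 c2@3 c3@4, authorship .......
After op 3 (insert('i')): buffer="zpiliaiotd" (len 10), cursors c1@3 c2@5 c3@7, authorship ..1.2.3...
After op 4 (insert('m')): buffer="zpimlimaimotd" (len 13), cursors c1@4 c2@7 c3@10, authorship ..11.22.33...
After op 5 (insert('p')): buffer="zpimplimpaimpotd" (len 16), cursors c1@5 c2@9 c3@13, authorship ..111.222.333...
After op 6 (insert('i')): buffer="zpimpilimpiaimpiotd" (len 19), cursors c1@6 c2@11 c3@16, authorship ..1111.2222.3333...

Answer: 6 11 16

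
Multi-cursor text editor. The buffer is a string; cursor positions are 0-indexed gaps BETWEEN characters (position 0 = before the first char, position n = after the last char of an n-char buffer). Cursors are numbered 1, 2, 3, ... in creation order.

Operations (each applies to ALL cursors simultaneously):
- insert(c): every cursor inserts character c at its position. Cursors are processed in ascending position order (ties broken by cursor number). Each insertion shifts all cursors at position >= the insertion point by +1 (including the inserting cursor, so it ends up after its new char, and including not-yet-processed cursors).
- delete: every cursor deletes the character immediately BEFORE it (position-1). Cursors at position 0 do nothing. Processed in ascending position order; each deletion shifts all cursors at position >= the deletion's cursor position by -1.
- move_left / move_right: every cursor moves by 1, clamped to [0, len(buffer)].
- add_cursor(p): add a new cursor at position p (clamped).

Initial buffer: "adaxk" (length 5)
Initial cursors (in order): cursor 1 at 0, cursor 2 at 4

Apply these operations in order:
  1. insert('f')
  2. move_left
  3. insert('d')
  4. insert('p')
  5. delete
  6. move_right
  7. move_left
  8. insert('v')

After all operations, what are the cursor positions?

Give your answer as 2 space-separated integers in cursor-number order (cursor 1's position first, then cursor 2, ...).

Answer: 2 9

Derivation:
After op 1 (insert('f')): buffer="fadaxfk" (len 7), cursors c1@1 c2@6, authorship 1....2.
After op 2 (move_left): buffer="fadaxfk" (len 7), cursors c1@0 c2@5, authorship 1....2.
After op 3 (insert('d')): buffer="dfadaxdfk" (len 9), cursors c1@1 c2@7, authorship 11....22.
After op 4 (insert('p')): buffer="dpfadaxdpfk" (len 11), cursors c1@2 c2@9, authorship 111....222.
After op 5 (delete): buffer="dfadaxdfk" (len 9), cursors c1@1 c2@7, authorship 11....22.
After op 6 (move_right): buffer="dfadaxdfk" (len 9), cursors c1@2 c2@8, authorship 11....22.
After op 7 (move_left): buffer="dfadaxdfk" (len 9), cursors c1@1 c2@7, authorship 11....22.
After op 8 (insert('v')): buffer="dvfadaxdvfk" (len 11), cursors c1@2 c2@9, authorship 111....222.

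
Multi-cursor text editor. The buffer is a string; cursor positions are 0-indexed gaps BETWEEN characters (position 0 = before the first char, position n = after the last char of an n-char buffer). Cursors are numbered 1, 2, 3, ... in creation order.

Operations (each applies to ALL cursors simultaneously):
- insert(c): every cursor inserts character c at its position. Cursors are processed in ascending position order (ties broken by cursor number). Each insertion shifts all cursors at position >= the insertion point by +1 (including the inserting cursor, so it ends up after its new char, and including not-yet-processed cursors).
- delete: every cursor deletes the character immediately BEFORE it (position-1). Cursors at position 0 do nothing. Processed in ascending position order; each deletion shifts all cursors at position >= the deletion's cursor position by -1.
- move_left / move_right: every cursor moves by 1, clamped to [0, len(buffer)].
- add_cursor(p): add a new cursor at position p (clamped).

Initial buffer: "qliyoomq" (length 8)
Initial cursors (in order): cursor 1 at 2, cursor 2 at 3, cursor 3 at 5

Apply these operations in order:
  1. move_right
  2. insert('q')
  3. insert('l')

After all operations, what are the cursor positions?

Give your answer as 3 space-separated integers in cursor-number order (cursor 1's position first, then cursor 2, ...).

After op 1 (move_right): buffer="qliyoomq" (len 8), cursors c1@3 c2@4 c3@6, authorship ........
After op 2 (insert('q')): buffer="qliqyqooqmq" (len 11), cursors c1@4 c2@6 c3@9, authorship ...1.2..3..
After op 3 (insert('l')): buffer="qliqlyqlooqlmq" (len 14), cursors c1@5 c2@8 c3@12, authorship ...11.22..33..

Answer: 5 8 12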